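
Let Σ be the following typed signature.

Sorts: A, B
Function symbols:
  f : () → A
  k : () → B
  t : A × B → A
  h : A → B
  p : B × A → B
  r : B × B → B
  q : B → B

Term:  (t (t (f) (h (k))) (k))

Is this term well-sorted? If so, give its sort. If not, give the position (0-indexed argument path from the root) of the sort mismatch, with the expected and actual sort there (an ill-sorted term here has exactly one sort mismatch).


    (f) : A
      (k) : B
    (h (k)) : ✗ arg 0 at [0, 1, 0] has sort B, expected A
  (k) : B

ill-sorted at position [0, 1, 0]: expected A, got B


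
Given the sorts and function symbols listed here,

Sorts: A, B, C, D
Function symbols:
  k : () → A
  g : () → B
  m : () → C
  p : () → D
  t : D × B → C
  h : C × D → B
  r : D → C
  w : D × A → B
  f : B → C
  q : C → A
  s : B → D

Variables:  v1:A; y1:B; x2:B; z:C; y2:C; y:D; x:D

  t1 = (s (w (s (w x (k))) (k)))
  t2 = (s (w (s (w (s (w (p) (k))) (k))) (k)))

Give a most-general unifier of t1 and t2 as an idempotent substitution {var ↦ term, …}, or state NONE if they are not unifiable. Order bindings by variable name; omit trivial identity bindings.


{x ↦ (s (w (p) (k)))}


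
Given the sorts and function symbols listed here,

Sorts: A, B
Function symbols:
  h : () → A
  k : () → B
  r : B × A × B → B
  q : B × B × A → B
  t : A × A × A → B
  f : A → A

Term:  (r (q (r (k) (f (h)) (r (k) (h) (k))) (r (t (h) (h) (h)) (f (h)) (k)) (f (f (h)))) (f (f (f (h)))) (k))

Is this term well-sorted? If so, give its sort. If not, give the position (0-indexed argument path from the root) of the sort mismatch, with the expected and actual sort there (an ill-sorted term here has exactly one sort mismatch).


      (k) : B
        (h) : A
      (f (h)) : A
        (k) : B
        (h) : A
        (k) : B
      (r (k) (h) (k)) : B
    (r (k) (f (h)) (r (k) (h) (k))) : B
        (h) : A
        (h) : A
        (h) : A
      (t (h) (h) (h)) : B
        (h) : A
      (f (h)) : A
      (k) : B
    (r (t (h) (h) (h)) (f (h)) (k)) : B
        (h) : A
      (f (h)) : A
    (f (f (h))) : A
  (q (r (k) (f (h)) (r (k) (h) (k))) (r (t (h) (h) (h)) (f (h)) (k)) (f (f (h)))) : B
        (h) : A
      (f (h)) : A
    (f (f (h))) : A
  (f (f (f (h)))) : A
  (k) : B
(r (q (r (k) (f (h)) (r (k) (h) (k))) (r (t (h) (h) (h)) (f (h)) (k)) (f (f (h)))) (f (f (f (h)))) (k)) : B

well-sorted; sort = B


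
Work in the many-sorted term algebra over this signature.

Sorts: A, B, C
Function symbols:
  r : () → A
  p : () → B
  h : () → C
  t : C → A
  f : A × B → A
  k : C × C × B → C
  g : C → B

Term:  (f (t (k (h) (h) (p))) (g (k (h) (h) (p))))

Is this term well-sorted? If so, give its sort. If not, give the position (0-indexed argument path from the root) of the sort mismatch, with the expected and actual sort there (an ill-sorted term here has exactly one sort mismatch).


      (h) : C
      (h) : C
      (p) : B
    (k (h) (h) (p)) : C
  (t (k (h) (h) (p))) : A
      (h) : C
      (h) : C
      (p) : B
    (k (h) (h) (p)) : C
  (g (k (h) (h) (p))) : B
(f (t (k (h) (h) (p))) (g (k (h) (h) (p)))) : A

well-sorted; sort = A


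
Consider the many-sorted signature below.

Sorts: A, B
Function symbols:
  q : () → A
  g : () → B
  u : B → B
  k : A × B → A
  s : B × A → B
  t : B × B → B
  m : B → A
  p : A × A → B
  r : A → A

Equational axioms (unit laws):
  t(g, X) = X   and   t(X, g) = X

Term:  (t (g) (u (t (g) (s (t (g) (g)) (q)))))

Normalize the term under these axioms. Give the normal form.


1. (t (g) (u (t (g) (s (t (g) (g)) (q)))))  →  (u (t (g) (s (t (g) (g)) (q))))
2. (u (t (g) (s (t (g) (g)) (q))))  →  (u (s (t (g) (g)) (q)))
3. (u (s (t (g) (g)) (q)))  →  (u (s (g) (q)))

normal form = (u (s (g) (q)))


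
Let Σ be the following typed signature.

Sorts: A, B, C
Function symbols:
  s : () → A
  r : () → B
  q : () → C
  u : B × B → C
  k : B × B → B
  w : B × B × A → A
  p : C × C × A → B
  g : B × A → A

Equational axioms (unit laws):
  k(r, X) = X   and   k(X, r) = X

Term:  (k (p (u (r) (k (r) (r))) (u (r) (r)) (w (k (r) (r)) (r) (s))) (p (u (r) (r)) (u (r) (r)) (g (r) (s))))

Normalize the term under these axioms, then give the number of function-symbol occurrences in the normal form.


1. (k (p (u (r) (k (r) (r))) (u (r) (r)) (w (k (r) (r)) (r) (s))) (p (u (r) (r)) (u (r) (r)) (g (r) (s))))  →  (k (p (u (r) (r)) (u (r) (r)) (w (k (r) (r)) (r) (s))) (p (u (r) (r)) (u (r) (r)) (g (r) (s))))
2. (k (p (u (r) (r)) (u (r) (r)) (w (k (r) (r)) (r) (s))) (p (u (r) (r)) (u (r) (r)) (g (r) (s))))  →  (k (p (u (r) (r)) (u (r) (r)) (w (r) (r) (s))) (p (u (r) (r)) (u (r) (r)) (g (r) (s))))
normal form: (k (p (u (r) (r)) (u (r) (r)) (w (r) (r) (s))) (p (u (r) (r)) (u (r) (r)) (g (r) (s))))

size = 22


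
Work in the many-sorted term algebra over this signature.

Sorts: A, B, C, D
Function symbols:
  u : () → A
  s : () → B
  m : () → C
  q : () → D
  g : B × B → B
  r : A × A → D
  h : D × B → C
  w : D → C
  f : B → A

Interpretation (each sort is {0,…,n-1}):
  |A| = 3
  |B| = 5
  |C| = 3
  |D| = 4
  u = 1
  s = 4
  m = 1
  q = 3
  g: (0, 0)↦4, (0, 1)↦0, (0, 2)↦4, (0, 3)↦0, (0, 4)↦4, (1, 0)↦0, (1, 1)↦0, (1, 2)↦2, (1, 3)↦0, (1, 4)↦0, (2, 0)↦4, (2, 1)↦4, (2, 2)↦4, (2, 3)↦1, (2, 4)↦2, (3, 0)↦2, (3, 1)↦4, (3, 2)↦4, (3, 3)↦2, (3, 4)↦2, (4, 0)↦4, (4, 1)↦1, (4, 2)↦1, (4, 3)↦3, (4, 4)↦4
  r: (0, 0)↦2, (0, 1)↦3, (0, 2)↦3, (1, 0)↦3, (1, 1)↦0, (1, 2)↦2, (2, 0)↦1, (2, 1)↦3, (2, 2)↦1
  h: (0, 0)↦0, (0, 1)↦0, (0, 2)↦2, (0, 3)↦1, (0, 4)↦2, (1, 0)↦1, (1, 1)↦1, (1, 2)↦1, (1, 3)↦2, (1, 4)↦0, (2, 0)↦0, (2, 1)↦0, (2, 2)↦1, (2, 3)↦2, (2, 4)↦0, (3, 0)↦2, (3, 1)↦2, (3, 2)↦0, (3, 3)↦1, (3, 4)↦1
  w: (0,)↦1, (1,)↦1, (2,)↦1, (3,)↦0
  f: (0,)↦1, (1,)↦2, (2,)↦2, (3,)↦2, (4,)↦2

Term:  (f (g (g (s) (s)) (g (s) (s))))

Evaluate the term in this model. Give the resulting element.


  s = 4
  s = 4
  (g (s) (s)) = g(4, 4) = 4
  s = 4
  s = 4
  (g (s) (s)) = g(4, 4) = 4
  (g (g (s) (s)) (g (s) (s))) = g(4, 4) = 4
  (f (g (g (s) (s)) (g (s) (s)))) = f(4,) = 2

value = 2


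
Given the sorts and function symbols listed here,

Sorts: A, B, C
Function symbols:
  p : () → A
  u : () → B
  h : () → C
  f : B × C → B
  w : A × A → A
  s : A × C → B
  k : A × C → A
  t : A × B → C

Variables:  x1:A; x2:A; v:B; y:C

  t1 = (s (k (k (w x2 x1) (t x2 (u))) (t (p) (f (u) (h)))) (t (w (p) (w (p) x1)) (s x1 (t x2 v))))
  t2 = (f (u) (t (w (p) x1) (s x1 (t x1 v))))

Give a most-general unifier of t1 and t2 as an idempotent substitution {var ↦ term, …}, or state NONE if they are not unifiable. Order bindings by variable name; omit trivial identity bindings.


NONE (not unifiable)

head clash or occurs-check failure — not unifiable


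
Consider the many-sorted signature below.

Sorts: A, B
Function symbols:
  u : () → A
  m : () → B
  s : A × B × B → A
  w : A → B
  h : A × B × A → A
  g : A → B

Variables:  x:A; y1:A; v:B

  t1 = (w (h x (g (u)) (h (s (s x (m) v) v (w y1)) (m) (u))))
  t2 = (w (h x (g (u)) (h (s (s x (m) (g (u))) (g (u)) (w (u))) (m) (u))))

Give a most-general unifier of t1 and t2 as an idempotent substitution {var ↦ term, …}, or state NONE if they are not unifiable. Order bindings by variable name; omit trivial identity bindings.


{v ↦ (g (u)), y1 ↦ (u)}


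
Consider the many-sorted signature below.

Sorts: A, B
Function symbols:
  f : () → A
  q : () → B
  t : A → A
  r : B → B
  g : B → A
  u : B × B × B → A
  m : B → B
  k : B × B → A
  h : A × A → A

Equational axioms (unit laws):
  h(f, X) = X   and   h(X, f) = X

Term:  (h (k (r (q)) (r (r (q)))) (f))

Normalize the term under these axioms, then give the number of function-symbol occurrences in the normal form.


size = 6

1. (h (k (r (q)) (r (r (q)))) (f))  →  (k (r (q)) (r (r (q))))
normal form: (k (r (q)) (r (r (q))))


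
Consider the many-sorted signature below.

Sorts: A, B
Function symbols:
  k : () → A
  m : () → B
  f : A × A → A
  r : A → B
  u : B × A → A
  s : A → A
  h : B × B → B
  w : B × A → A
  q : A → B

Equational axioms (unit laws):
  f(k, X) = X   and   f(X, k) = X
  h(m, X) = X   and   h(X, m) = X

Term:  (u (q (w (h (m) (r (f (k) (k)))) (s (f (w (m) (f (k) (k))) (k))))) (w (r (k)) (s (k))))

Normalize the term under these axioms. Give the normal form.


normal form = (u (q (w (r (k)) (s (w (m) (k))))) (w (r (k)) (s (k))))

1. (u (q (w (h (m) (r (f (k) (k)))) (s (f (w (m) (f (k) (k))) (k))))) (w (r (k)) (s (k))))  →  (u (q (w (r (f (k) (k))) (s (f (w (m) (f (k) (k))) (k))))) (w (r (k)) (s (k))))
2. (u (q (w (r (f (k) (k))) (s (f (w (m) (f (k) (k))) (k))))) (w (r (k)) (s (k))))  →  (u (q (w (r (k)) (s (f (w (m) (f (k) (k))) (k))))) (w (r (k)) (s (k))))
3. (u (q (w (r (k)) (s (f (w (m) (f (k) (k))) (k))))) (w (r (k)) (s (k))))  →  (u (q (w (r (k)) (s (w (m) (f (k) (k)))))) (w (r (k)) (s (k))))
4. (u (q (w (r (k)) (s (w (m) (f (k) (k)))))) (w (r (k)) (s (k))))  →  (u (q (w (r (k)) (s (w (m) (k))))) (w (r (k)) (s (k))))


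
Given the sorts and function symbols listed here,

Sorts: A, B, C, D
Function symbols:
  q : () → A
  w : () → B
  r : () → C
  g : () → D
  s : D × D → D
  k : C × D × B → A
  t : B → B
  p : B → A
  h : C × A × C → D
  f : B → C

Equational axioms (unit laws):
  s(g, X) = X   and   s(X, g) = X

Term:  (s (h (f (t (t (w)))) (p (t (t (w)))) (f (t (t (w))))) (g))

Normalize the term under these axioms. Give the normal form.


1. (s (h (f (t (t (w)))) (p (t (t (w)))) (f (t (t (w))))) (g))  →  (h (f (t (t (w)))) (p (t (t (w)))) (f (t (t (w)))))

normal form = (h (f (t (t (w)))) (p (t (t (w)))) (f (t (t (w)))))


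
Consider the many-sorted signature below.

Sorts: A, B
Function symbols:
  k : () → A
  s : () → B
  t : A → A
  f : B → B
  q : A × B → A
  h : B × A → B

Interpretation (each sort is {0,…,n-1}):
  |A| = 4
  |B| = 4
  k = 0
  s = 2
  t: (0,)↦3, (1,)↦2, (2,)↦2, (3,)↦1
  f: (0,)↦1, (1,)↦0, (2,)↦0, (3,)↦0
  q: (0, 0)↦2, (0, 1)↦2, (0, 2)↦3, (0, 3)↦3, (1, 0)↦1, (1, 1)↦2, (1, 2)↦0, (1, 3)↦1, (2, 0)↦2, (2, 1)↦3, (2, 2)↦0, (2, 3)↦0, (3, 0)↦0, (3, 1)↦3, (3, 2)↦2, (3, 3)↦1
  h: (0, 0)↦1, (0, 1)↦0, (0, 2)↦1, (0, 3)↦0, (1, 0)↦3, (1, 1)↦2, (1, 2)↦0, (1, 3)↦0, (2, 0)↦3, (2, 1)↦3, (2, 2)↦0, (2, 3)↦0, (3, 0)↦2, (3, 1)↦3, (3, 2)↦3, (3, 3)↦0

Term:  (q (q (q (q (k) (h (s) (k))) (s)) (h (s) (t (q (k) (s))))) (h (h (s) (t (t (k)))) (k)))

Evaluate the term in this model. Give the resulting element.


value = 3

  k = 0
  s = 2
  k = 0
  (h (s) (k)) = h(2, 0) = 3
  (q (k) (h (s) (k))) = q(0, 3) = 3
  s = 2
  (q (q (k) (h (s) (k))) (s)) = q(3, 2) = 2
  s = 2
  k = 0
  s = 2
  (q (k) (s)) = q(0, 2) = 3
  (t (q (k) (s))) = t(3,) = 1
  (h (s) (t (q (k) (s)))) = h(2, 1) = 3
  (q (q (q (k) (h (s) (k))) (s)) (h (s) (t (q (k) (s))))) = q(2, 3) = 0
  s = 2
  k = 0
  (t (k)) = t(0,) = 3
  (t (t (k))) = t(3,) = 1
  (h (s) (t (t (k)))) = h(2, 1) = 3
  k = 0
  (h (h (s) (t (t (k)))) (k)) = h(3, 0) = 2
  (q (q (q (q (k) (h (s) (k))) (s)) (h (s) (t (q (k) (s))))) (h (h (s) (t (t (k)))) (k))) = q(0, 2) = 3


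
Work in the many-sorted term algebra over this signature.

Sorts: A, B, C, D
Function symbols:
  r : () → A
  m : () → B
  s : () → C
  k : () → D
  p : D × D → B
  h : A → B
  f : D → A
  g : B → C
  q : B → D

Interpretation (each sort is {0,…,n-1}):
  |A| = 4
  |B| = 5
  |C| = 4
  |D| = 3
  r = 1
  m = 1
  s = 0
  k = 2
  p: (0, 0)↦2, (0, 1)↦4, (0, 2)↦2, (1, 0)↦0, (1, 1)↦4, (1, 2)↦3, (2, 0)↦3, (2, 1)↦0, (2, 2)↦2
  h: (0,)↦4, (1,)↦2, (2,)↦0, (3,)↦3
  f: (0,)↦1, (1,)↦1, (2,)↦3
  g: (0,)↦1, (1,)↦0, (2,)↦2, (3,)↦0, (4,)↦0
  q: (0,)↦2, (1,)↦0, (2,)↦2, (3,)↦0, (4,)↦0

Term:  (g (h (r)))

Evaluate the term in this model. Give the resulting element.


  r = 1
  (h (r)) = h(1,) = 2
  (g (h (r))) = g(2,) = 2

value = 2


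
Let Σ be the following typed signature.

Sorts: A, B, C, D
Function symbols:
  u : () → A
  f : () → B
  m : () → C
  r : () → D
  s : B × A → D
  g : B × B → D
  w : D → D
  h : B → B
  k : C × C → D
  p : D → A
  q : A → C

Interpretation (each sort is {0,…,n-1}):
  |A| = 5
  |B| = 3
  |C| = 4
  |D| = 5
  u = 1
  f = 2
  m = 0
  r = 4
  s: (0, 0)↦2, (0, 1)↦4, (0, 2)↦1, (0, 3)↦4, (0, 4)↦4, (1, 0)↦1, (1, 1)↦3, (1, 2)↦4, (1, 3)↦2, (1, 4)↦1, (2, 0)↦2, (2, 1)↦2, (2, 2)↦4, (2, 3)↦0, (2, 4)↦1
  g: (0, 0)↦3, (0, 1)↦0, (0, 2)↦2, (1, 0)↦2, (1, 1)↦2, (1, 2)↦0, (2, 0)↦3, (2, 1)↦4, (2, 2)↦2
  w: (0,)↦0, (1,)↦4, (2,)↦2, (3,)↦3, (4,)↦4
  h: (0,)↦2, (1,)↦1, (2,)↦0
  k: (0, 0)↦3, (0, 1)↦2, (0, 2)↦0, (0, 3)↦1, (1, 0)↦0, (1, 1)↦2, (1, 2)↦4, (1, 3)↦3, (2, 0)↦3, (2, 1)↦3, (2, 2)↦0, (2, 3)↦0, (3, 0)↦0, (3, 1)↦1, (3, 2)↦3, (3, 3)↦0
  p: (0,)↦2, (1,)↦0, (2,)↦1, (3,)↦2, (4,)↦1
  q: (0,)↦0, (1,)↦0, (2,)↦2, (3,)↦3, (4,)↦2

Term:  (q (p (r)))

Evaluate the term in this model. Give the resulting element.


  r = 4
  (p (r)) = p(4,) = 1
  (q (p (r))) = q(1,) = 0

value = 0


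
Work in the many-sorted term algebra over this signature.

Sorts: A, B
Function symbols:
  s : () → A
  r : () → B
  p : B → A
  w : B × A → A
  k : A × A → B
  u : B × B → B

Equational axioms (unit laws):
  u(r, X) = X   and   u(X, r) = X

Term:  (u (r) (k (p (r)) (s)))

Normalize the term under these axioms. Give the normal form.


1. (u (r) (k (p (r)) (s)))  →  (k (p (r)) (s))

normal form = (k (p (r)) (s))


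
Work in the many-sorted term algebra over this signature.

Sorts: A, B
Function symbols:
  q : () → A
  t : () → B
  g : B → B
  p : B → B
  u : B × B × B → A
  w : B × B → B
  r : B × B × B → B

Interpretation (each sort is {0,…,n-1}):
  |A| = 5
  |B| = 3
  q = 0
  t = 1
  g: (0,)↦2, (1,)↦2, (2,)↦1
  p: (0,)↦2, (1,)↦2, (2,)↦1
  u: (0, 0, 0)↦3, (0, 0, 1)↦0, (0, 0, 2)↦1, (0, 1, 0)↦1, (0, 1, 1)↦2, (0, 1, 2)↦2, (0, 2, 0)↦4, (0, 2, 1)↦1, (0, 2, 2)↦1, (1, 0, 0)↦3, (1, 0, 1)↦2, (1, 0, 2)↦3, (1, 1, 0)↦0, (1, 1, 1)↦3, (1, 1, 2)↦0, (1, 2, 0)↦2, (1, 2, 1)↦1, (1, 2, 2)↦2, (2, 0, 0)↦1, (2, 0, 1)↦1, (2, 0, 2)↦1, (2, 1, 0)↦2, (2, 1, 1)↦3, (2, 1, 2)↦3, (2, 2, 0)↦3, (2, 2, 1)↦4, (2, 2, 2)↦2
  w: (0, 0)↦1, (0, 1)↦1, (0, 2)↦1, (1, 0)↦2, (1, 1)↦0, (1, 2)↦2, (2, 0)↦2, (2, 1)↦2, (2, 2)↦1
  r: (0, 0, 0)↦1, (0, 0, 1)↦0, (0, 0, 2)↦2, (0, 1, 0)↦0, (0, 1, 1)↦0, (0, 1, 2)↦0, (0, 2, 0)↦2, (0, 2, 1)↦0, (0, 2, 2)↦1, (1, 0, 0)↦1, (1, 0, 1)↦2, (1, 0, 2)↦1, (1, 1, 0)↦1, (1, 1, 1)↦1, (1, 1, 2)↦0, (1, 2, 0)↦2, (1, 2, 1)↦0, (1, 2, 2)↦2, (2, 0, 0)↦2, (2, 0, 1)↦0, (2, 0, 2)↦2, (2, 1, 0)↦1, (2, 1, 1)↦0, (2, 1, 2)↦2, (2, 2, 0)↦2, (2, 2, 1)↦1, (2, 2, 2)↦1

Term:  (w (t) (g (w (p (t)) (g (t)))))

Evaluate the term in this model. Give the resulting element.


  t = 1
  t = 1
  (p (t)) = p(1,) = 2
  t = 1
  (g (t)) = g(1,) = 2
  (w (p (t)) (g (t))) = w(2, 2) = 1
  (g (w (p (t)) (g (t)))) = g(1,) = 2
  (w (t) (g (w (p (t)) (g (t))))) = w(1, 2) = 2

value = 2


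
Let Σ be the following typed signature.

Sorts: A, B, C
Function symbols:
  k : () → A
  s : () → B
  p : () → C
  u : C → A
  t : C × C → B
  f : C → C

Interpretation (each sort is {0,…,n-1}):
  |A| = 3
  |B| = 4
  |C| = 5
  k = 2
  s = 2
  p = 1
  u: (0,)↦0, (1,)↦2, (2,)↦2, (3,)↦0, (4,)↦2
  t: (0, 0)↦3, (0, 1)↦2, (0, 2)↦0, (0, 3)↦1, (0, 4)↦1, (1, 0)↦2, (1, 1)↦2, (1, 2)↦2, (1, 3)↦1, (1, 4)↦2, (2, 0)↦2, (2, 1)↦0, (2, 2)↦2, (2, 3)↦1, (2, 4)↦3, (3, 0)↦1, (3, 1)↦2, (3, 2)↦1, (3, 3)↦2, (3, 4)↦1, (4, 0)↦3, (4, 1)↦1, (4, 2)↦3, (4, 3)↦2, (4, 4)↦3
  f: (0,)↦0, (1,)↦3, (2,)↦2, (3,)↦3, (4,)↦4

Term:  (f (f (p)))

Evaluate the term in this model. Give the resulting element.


  p = 1
  (f (p)) = f(1,) = 3
  (f (f (p))) = f(3,) = 3

value = 3


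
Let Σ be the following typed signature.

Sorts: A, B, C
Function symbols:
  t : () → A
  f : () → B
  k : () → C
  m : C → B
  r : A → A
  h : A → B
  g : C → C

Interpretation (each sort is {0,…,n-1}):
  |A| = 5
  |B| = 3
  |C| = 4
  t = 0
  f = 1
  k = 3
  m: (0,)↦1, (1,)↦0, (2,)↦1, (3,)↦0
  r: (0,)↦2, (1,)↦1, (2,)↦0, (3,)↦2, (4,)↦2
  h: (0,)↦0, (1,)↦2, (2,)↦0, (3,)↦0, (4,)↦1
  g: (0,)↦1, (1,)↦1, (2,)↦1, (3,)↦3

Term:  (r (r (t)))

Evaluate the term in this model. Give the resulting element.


value = 0

  t = 0
  (r (t)) = r(0,) = 2
  (r (r (t))) = r(2,) = 0


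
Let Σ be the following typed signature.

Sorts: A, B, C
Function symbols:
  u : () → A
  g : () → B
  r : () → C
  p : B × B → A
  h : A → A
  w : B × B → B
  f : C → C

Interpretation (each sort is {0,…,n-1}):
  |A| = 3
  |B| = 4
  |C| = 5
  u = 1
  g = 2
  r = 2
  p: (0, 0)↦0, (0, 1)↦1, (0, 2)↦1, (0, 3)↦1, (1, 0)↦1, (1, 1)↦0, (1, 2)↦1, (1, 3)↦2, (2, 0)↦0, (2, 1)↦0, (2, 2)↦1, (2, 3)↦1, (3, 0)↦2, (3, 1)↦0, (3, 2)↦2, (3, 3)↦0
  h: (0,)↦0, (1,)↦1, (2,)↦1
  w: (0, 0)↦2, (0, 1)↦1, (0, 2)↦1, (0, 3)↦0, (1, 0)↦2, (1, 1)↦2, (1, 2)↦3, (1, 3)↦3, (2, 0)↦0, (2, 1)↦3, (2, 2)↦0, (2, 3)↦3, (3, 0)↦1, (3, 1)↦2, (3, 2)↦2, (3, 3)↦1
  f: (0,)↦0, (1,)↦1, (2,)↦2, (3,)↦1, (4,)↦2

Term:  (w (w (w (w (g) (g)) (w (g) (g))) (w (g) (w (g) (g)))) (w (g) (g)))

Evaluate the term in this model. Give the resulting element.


value = 2

  g = 2
  g = 2
  (w (g) (g)) = w(2, 2) = 0
  g = 2
  g = 2
  (w (g) (g)) = w(2, 2) = 0
  (w (w (g) (g)) (w (g) (g))) = w(0, 0) = 2
  g = 2
  g = 2
  g = 2
  (w (g) (g)) = w(2, 2) = 0
  (w (g) (w (g) (g))) = w(2, 0) = 0
  (w (w (w (g) (g)) (w (g) (g))) (w (g) (w (g) (g)))) = w(2, 0) = 0
  g = 2
  g = 2
  (w (g) (g)) = w(2, 2) = 0
  (w (w (w (w (g) (g)) (w (g) (g))) (w (g) (w (g) (g)))) (w (g) (g))) = w(0, 0) = 2


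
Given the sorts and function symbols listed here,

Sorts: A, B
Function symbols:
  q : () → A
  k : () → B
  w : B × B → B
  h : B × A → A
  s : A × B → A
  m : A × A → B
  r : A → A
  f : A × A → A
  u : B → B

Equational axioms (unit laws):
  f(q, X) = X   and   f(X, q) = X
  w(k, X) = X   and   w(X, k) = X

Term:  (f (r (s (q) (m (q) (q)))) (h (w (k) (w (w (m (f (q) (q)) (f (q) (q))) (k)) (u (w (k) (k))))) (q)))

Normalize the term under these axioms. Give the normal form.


normal form = (f (r (s (q) (m (q) (q)))) (h (w (m (q) (q)) (u (k))) (q)))

1. (f (r (s (q) (m (q) (q)))) (h (w (k) (w (w (m (f (q) (q)) (f (q) (q))) (k)) (u (w (k) (k))))) (q)))  →  (f (r (s (q) (m (q) (q)))) (h (w (w (m (f (q) (q)) (f (q) (q))) (k)) (u (w (k) (k)))) (q)))
2. (f (r (s (q) (m (q) (q)))) (h (w (w (m (f (q) (q)) (f (q) (q))) (k)) (u (w (k) (k)))) (q)))  →  (f (r (s (q) (m (q) (q)))) (h (w (m (f (q) (q)) (f (q) (q))) (u (w (k) (k)))) (q)))
3. (f (r (s (q) (m (q) (q)))) (h (w (m (f (q) (q)) (f (q) (q))) (u (w (k) (k)))) (q)))  →  (f (r (s (q) (m (q) (q)))) (h (w (m (q) (f (q) (q))) (u (w (k) (k)))) (q)))
4. (f (r (s (q) (m (q) (q)))) (h (w (m (q) (f (q) (q))) (u (w (k) (k)))) (q)))  →  (f (r (s (q) (m (q) (q)))) (h (w (m (q) (q)) (u (w (k) (k)))) (q)))
5. (f (r (s (q) (m (q) (q)))) (h (w (m (q) (q)) (u (w (k) (k)))) (q)))  →  (f (r (s (q) (m (q) (q)))) (h (w (m (q) (q)) (u (k))) (q)))


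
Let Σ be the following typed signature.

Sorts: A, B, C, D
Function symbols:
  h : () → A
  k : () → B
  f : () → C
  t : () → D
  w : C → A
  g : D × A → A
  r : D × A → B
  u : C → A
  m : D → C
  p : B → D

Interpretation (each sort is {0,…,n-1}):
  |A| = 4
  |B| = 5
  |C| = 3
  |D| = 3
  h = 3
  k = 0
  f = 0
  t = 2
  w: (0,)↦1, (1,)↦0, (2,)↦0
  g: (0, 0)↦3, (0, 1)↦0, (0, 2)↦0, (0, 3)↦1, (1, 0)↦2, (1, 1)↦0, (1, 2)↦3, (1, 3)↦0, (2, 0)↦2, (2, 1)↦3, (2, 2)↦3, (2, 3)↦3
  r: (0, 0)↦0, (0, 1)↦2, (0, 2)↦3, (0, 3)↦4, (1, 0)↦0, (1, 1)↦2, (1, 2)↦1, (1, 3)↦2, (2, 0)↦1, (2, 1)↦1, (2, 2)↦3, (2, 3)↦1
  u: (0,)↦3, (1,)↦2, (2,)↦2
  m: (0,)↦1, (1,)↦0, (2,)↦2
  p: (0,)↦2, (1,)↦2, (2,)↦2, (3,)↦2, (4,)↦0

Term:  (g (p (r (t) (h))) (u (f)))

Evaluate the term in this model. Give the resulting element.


  t = 2
  h = 3
  (r (t) (h)) = r(2, 3) = 1
  (p (r (t) (h))) = p(1,) = 2
  f = 0
  (u (f)) = u(0,) = 3
  (g (p (r (t) (h))) (u (f))) = g(2, 3) = 3

value = 3


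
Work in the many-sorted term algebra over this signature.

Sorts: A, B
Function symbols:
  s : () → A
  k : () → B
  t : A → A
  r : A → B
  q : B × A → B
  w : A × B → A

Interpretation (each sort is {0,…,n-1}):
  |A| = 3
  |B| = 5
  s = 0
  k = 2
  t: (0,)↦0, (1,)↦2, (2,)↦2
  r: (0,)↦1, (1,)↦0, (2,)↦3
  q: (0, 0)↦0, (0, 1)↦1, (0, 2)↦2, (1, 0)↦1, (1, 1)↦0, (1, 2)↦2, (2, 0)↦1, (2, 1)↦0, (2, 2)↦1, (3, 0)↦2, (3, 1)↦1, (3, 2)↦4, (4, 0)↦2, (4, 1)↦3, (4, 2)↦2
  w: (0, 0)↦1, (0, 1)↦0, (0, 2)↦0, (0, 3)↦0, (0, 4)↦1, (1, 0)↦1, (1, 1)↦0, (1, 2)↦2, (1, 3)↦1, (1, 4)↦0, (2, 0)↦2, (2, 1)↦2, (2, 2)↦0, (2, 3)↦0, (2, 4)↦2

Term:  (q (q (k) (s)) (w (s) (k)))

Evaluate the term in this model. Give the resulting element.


value = 1

  k = 2
  s = 0
  (q (k) (s)) = q(2, 0) = 1
  s = 0
  k = 2
  (w (s) (k)) = w(0, 2) = 0
  (q (q (k) (s)) (w (s) (k))) = q(1, 0) = 1


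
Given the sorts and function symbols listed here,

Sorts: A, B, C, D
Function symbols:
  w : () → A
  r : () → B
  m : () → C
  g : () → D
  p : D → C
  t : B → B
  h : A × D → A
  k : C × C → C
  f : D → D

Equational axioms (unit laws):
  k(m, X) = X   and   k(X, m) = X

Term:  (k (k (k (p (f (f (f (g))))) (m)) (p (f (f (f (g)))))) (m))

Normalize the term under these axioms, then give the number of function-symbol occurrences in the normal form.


size = 11

1. (k (k (k (p (f (f (f (g))))) (m)) (p (f (f (f (g)))))) (m))  →  (k (k (p (f (f (f (g))))) (m)) (p (f (f (f (g))))))
2. (k (k (p (f (f (f (g))))) (m)) (p (f (f (f (g))))))  →  (k (p (f (f (f (g))))) (p (f (f (f (g))))))
normal form: (k (p (f (f (f (g))))) (p (f (f (f (g))))))


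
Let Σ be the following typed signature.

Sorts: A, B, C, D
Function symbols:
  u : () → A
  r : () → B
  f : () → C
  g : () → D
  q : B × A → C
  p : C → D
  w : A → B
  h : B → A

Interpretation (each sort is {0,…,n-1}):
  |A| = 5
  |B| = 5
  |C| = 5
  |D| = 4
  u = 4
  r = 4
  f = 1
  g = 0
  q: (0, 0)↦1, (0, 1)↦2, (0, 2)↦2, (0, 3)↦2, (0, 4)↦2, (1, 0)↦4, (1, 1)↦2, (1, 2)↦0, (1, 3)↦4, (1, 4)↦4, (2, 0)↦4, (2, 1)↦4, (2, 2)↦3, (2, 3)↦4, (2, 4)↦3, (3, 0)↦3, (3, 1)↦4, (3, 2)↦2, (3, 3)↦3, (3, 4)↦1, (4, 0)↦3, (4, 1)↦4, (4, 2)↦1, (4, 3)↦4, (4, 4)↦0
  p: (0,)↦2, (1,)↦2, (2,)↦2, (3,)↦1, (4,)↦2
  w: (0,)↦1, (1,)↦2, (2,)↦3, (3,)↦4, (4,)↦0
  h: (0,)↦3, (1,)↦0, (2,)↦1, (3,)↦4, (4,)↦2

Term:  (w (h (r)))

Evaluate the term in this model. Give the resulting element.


  r = 4
  (h (r)) = h(4,) = 2
  (w (h (r))) = w(2,) = 3

value = 3


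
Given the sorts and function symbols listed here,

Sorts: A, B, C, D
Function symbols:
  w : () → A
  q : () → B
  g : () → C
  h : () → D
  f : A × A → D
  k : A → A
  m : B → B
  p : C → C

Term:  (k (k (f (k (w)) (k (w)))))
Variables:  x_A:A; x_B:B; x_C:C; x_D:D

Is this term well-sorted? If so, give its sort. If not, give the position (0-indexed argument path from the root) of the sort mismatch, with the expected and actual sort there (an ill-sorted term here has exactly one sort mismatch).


        (w) : A
      (k (w)) : A
        (w) : A
      (k (w)) : A
    (f (k (w)) (k (w))) : D
  (k (f (k (w)) (k (w)))) : ✗ arg 0 at [0, 0] has sort D, expected A

ill-sorted at position [0, 0]: expected A, got D


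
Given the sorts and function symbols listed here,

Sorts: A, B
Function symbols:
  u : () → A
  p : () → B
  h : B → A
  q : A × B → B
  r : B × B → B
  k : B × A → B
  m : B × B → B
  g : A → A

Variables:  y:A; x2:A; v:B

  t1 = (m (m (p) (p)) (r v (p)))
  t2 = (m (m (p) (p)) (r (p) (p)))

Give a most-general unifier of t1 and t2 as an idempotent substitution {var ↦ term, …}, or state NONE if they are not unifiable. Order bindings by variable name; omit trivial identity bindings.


{v ↦ (p)}


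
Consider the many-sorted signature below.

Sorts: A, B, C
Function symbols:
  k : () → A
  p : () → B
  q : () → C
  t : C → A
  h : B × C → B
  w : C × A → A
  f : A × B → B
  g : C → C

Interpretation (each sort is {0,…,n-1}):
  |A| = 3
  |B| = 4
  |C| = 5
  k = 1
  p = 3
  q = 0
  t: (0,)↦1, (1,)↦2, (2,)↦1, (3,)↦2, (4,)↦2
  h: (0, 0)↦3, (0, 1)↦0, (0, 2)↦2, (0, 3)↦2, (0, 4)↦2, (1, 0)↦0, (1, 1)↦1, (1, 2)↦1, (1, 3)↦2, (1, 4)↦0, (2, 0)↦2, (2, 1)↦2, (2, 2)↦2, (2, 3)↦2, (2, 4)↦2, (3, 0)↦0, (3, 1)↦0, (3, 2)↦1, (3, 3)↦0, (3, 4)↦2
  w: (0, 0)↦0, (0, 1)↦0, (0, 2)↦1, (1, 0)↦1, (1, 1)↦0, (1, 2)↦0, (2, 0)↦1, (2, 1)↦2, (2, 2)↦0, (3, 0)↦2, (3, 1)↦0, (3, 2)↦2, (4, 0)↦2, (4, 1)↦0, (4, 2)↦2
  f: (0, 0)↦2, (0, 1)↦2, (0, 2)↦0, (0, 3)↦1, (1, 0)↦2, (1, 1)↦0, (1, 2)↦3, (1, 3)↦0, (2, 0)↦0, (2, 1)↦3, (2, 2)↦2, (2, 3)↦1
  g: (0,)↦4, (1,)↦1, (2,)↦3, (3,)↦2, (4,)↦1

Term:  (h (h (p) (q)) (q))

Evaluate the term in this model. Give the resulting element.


  p = 3
  q = 0
  (h (p) (q)) = h(3, 0) = 0
  q = 0
  (h (h (p) (q)) (q)) = h(0, 0) = 3

value = 3


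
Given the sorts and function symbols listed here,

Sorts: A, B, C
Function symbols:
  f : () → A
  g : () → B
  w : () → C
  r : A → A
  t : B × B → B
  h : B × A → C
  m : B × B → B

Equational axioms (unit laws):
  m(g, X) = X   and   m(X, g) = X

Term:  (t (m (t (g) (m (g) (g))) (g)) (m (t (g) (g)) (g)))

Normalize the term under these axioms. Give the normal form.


normal form = (t (t (g) (g)) (t (g) (g)))

1. (t (m (t (g) (m (g) (g))) (g)) (m (t (g) (g)) (g)))  →  (t (t (g) (m (g) (g))) (m (t (g) (g)) (g)))
2. (t (t (g) (m (g) (g))) (m (t (g) (g)) (g)))  →  (t (t (g) (g)) (m (t (g) (g)) (g)))
3. (t (t (g) (g)) (m (t (g) (g)) (g)))  →  (t (t (g) (g)) (t (g) (g)))


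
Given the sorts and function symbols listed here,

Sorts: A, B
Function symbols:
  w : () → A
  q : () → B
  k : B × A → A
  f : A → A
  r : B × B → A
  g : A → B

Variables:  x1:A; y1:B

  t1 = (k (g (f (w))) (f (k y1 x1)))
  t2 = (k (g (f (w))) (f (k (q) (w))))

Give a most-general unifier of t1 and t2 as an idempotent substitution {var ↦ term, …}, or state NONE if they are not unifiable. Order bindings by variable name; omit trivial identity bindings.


{x1 ↦ (w), y1 ↦ (q)}


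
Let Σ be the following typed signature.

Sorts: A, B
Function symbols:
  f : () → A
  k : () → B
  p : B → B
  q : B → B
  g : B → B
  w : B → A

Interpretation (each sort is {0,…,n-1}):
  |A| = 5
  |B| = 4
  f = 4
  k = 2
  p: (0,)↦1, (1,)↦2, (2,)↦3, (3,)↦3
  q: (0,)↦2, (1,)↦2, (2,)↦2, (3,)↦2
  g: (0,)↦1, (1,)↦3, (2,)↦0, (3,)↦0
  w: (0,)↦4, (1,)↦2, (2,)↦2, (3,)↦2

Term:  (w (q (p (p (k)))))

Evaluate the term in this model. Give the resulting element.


value = 2

  k = 2
  (p (k)) = p(2,) = 3
  (p (p (k))) = p(3,) = 3
  (q (p (p (k)))) = q(3,) = 2
  (w (q (p (p (k))))) = w(2,) = 2


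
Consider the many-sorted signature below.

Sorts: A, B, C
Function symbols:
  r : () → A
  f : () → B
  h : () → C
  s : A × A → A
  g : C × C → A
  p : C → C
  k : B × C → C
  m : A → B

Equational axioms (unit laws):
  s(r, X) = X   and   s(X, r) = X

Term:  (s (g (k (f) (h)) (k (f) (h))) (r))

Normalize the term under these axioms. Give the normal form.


normal form = (g (k (f) (h)) (k (f) (h)))

1. (s (g (k (f) (h)) (k (f) (h))) (r))  →  (g (k (f) (h)) (k (f) (h)))


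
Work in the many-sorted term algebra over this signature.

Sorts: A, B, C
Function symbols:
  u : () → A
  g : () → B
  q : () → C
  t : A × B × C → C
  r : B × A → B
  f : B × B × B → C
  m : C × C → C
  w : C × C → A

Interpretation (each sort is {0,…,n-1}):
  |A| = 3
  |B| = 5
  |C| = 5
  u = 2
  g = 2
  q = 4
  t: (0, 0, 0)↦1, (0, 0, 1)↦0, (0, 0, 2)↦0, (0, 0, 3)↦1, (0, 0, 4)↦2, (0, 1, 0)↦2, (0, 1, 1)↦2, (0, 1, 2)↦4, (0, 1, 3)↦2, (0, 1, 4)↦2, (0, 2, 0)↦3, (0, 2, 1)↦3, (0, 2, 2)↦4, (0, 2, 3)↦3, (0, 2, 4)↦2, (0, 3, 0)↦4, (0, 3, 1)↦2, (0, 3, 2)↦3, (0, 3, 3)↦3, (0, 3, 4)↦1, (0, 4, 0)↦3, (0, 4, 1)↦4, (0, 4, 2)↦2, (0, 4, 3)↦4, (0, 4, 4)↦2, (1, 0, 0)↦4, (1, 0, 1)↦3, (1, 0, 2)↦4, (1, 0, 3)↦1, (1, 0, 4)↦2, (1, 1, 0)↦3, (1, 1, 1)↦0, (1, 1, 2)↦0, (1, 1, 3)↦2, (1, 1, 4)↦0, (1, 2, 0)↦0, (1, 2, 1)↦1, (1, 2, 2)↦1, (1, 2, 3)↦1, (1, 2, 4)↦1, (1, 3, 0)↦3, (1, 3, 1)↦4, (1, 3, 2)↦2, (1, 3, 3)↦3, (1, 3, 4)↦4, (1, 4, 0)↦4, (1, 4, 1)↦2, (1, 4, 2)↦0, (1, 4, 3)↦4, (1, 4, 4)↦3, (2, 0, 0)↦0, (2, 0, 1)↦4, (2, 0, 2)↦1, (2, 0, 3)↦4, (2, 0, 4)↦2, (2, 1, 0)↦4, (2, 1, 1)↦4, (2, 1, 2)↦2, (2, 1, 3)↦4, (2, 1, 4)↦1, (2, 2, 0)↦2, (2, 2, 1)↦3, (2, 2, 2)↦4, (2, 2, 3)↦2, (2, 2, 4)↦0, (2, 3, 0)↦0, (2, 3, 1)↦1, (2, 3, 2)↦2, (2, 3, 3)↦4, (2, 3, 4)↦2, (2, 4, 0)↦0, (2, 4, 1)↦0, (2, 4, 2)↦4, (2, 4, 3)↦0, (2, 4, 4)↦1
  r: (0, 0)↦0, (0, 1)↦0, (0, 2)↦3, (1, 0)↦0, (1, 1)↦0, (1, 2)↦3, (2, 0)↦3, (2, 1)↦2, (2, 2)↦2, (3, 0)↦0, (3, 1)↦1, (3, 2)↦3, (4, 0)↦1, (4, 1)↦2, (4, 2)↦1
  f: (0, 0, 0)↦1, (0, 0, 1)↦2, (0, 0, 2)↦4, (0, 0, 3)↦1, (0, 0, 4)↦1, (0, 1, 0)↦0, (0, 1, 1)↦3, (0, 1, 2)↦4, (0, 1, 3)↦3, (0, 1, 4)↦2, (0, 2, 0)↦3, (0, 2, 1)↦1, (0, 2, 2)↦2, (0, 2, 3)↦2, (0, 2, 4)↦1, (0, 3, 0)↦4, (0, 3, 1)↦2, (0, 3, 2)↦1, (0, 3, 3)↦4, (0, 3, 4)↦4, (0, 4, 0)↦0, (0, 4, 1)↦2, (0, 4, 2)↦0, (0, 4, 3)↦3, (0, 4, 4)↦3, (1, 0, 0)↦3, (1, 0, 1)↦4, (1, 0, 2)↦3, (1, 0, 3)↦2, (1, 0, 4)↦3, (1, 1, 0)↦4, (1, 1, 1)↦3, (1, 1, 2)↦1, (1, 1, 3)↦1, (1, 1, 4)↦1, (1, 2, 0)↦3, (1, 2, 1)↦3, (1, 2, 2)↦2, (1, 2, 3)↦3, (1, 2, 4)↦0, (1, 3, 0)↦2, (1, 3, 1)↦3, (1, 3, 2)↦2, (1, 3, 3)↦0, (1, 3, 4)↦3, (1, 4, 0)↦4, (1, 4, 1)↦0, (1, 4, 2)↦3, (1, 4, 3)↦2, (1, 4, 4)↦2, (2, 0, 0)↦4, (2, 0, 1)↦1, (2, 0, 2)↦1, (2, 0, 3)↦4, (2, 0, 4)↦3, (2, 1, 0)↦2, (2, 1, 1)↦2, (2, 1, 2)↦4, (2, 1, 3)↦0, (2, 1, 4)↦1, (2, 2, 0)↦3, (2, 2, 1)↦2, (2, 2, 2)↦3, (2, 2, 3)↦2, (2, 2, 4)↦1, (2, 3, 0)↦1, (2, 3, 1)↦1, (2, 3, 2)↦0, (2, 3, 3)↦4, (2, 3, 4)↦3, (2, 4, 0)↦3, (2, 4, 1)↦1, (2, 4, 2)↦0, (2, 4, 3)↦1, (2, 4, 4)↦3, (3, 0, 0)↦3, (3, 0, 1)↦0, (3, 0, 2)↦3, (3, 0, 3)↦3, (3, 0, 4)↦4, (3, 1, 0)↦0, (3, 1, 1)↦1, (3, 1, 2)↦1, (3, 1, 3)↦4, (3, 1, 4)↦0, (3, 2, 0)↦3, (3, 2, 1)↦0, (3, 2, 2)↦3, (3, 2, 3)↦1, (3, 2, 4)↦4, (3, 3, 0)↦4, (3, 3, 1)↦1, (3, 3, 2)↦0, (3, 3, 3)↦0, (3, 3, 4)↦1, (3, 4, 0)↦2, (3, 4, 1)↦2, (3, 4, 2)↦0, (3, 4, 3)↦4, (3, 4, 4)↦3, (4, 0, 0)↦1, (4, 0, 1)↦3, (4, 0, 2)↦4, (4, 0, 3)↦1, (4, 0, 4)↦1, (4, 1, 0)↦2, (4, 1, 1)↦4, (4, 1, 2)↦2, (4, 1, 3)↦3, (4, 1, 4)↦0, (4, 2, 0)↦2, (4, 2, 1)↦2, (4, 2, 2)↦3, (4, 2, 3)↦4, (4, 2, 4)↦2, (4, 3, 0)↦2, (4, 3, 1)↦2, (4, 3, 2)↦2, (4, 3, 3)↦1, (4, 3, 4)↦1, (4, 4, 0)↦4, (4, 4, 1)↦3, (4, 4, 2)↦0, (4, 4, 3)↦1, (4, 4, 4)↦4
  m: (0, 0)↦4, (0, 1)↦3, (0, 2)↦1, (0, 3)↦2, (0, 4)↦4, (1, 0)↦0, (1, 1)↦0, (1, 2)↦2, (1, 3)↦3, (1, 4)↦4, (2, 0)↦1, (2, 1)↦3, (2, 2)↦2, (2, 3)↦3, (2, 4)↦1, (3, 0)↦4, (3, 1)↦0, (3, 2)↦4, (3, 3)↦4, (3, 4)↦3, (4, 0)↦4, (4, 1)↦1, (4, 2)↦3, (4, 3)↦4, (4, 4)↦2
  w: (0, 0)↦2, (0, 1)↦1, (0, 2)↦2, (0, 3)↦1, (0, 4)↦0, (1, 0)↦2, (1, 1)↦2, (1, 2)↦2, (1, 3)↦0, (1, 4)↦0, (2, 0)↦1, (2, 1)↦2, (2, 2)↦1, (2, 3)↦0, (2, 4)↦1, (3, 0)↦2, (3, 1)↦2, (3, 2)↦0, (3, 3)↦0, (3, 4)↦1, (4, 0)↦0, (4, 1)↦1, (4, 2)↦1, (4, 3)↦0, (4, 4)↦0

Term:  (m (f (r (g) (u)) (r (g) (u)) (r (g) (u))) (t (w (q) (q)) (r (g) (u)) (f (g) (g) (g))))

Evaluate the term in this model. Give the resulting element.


  g = 2
  u = 2
  (r (g) (u)) = r(2, 2) = 2
  g = 2
  u = 2
  (r (g) (u)) = r(2, 2) = 2
  g = 2
  u = 2
  (r (g) (u)) = r(2, 2) = 2
  (f (r (g) (u)) (r (g) (u)) (r (g) (u))) = f(2, 2, 2) = 3
  q = 4
  q = 4
  (w (q) (q)) = w(4, 4) = 0
  g = 2
  u = 2
  (r (g) (u)) = r(2, 2) = 2
  g = 2
  g = 2
  g = 2
  (f (g) (g) (g)) = f(2, 2, 2) = 3
  (t (w (q) (q)) (r (g) (u)) (f (g) (g) (g))) = t(0, 2, 3) = 3
  (m (f (r (g) (u)) (r (g) (u)) (r (g) (u))) (t (w (q) (q)) (r (g) (u)) (f (g) (g) (g)))) = m(3, 3) = 4

value = 4


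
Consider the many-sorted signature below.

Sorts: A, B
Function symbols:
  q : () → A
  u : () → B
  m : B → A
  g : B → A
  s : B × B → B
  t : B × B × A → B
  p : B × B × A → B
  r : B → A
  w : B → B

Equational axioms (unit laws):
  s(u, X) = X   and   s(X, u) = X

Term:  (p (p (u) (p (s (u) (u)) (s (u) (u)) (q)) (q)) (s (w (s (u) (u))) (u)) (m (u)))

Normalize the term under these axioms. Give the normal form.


normal form = (p (p (u) (p (u) (u) (q)) (q)) (w (u)) (m (u)))

1. (p (p (u) (p (s (u) (u)) (s (u) (u)) (q)) (q)) (s (w (s (u) (u))) (u)) (m (u)))  →  (p (p (u) (p (u) (s (u) (u)) (q)) (q)) (s (w (s (u) (u))) (u)) (m (u)))
2. (p (p (u) (p (u) (s (u) (u)) (q)) (q)) (s (w (s (u) (u))) (u)) (m (u)))  →  (p (p (u) (p (u) (u) (q)) (q)) (s (w (s (u) (u))) (u)) (m (u)))
3. (p (p (u) (p (u) (u) (q)) (q)) (s (w (s (u) (u))) (u)) (m (u)))  →  (p (p (u) (p (u) (u) (q)) (q)) (w (s (u) (u))) (m (u)))
4. (p (p (u) (p (u) (u) (q)) (q)) (w (s (u) (u))) (m (u)))  →  (p (p (u) (p (u) (u) (q)) (q)) (w (u)) (m (u)))


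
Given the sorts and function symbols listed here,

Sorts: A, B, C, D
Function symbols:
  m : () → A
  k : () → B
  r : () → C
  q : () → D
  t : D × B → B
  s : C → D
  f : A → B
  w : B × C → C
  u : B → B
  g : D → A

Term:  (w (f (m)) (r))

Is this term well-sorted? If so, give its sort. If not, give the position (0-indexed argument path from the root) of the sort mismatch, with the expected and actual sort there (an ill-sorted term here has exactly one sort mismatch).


    (m) : A
  (f (m)) : B
  (r) : C
(w (f (m)) (r)) : C

well-sorted; sort = C


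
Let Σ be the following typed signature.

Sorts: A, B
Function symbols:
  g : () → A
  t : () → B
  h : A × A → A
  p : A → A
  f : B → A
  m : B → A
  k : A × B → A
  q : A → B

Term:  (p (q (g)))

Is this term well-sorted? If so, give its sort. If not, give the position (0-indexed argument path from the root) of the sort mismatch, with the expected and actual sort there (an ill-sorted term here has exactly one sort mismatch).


    (g) : A
  (q (g)) : B
(p (q (g))) : ✗ arg 0 at [0] has sort B, expected A

ill-sorted at position [0]: expected A, got B


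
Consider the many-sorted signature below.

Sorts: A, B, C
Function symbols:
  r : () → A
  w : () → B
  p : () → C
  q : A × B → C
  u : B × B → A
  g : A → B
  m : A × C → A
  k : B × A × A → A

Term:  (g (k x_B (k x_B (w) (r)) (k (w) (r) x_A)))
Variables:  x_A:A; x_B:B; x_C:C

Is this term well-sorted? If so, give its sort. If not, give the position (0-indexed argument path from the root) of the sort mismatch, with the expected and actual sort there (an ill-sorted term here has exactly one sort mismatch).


ill-sorted at position [0, 1, 1]: expected A, got B

    x_B : B
      x_B : B
      (w) : B
      (r) : A
    (k x_B (w) (r)) : ✗ arg 1 at [0, 1, 1] has sort B, expected A
      (w) : B
      (r) : A
      x_A : A
    (k (w) (r) x_A) : A


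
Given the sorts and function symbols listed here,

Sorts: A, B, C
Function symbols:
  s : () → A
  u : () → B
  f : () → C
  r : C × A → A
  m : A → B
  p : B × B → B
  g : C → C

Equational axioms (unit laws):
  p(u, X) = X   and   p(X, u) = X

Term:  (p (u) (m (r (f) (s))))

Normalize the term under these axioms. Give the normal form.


1. (p (u) (m (r (f) (s))))  →  (m (r (f) (s)))

normal form = (m (r (f) (s)))


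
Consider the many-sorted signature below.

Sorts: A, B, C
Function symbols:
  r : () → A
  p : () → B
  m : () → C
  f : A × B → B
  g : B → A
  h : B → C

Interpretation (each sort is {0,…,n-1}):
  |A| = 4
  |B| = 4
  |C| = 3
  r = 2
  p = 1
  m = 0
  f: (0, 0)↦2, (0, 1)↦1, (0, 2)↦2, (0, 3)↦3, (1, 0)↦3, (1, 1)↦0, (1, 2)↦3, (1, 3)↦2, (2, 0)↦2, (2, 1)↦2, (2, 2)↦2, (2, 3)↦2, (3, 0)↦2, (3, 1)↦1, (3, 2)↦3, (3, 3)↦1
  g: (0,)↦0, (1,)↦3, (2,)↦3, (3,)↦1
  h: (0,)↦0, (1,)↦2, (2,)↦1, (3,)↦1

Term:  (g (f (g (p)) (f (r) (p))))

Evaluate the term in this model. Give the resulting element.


value = 1

  p = 1
  (g (p)) = g(1,) = 3
  r = 2
  p = 1
  (f (r) (p)) = f(2, 1) = 2
  (f (g (p)) (f (r) (p))) = f(3, 2) = 3
  (g (f (g (p)) (f (r) (p)))) = g(3,) = 1


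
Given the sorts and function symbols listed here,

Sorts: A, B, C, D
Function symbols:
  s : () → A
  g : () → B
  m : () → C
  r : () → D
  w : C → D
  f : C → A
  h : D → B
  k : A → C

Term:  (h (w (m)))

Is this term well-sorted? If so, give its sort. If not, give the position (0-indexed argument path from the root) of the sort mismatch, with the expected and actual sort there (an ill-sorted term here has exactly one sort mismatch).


well-sorted; sort = B

    (m) : C
  (w (m)) : D
(h (w (m))) : B


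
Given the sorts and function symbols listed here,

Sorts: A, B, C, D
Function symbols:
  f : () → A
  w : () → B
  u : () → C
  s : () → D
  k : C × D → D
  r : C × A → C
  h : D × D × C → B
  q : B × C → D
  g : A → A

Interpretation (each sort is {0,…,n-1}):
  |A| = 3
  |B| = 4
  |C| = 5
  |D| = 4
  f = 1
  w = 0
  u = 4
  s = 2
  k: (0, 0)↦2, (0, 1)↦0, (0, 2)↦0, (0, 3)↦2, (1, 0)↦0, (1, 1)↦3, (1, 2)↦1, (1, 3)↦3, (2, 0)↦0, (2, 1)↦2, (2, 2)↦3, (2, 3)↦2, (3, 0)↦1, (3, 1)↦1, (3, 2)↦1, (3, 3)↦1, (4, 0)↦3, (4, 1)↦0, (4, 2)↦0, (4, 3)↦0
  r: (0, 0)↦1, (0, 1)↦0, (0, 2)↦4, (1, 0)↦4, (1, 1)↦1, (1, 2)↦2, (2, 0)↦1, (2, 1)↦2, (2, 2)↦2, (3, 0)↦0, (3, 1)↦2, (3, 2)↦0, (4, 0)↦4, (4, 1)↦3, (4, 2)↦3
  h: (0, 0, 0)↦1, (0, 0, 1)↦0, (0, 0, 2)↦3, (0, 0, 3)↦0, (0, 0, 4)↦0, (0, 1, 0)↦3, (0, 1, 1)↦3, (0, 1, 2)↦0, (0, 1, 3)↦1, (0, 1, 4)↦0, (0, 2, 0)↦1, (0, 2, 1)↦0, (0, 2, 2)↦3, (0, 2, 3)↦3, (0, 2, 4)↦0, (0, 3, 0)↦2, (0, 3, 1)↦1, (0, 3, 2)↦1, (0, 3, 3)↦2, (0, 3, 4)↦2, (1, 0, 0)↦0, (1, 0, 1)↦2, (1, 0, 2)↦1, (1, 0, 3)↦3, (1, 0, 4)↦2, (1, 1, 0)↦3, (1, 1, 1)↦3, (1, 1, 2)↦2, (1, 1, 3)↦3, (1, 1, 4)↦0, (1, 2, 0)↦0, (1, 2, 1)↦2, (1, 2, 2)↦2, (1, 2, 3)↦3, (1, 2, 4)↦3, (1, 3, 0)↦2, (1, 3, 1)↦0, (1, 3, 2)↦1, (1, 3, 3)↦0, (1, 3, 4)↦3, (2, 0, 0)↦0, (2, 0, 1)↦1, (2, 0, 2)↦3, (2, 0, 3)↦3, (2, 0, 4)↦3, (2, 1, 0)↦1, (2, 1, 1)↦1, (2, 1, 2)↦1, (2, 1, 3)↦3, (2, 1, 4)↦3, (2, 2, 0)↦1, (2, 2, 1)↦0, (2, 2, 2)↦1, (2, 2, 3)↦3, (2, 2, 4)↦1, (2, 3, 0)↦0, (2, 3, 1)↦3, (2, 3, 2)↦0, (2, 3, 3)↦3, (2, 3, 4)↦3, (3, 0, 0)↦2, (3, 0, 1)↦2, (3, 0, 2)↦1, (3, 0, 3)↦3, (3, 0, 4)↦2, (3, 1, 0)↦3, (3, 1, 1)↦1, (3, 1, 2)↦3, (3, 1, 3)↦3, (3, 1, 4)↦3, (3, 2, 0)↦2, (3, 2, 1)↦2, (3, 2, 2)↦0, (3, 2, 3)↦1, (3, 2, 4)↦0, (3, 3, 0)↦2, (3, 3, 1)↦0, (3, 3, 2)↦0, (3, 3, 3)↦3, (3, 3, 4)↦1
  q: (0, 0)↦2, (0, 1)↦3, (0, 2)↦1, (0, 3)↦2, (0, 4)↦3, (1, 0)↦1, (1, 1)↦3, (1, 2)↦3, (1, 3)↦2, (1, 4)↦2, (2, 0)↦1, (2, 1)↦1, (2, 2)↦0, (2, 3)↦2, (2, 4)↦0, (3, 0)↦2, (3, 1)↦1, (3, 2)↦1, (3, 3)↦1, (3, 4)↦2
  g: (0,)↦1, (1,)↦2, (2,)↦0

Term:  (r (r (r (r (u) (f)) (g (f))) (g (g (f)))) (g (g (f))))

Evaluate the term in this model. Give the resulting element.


  u = 4
  f = 1
  (r (u) (f)) = r(4, 1) = 3
  f = 1
  (g (f)) = g(1,) = 2
  (r (r (u) (f)) (g (f))) = r(3, 2) = 0
  f = 1
  (g (f)) = g(1,) = 2
  (g (g (f))) = g(2,) = 0
  (r (r (r (u) (f)) (g (f))) (g (g (f)))) = r(0, 0) = 1
  f = 1
  (g (f)) = g(1,) = 2
  (g (g (f))) = g(2,) = 0
  (r (r (r (r (u) (f)) (g (f))) (g (g (f)))) (g (g (f)))) = r(1, 0) = 4

value = 4
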